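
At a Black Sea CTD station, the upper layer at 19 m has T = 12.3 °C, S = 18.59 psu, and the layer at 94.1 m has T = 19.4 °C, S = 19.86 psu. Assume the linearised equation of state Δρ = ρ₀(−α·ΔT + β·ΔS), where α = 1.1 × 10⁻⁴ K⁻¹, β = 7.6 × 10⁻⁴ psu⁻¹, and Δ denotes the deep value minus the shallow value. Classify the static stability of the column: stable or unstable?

stable

ΔT = 19.4 − 12.3 = +7.1 K and ΔS = 19.86 − 18.59 = +1.27 psu (deep − shallow).
−αΔT = -7.81 × 10⁻⁴; βΔS = 9.652 × 10⁻⁴; sum Δρ/ρ₀ = 1.842 × 10⁻⁴.
Δρ/ρ₀ > 0, so Δρ > 0: deeper water is denser → statically stable.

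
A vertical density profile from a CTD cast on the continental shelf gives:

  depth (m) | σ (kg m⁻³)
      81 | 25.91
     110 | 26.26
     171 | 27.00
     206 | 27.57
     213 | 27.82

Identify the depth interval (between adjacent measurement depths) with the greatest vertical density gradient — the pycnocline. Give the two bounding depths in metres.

Compute the density gradient over each adjacent pair:
  81–110 m: Δρ/Δz = 0.35/29 = 0.012 kg m⁻⁴
  110–171 m: Δρ/Δz = 0.74/61 = 0.012 kg m⁻⁴
  171–206 m: Δρ/Δz = 0.57/35 = 0.016 kg m⁻⁴
  206–213 m: Δρ/Δz = 0.25/7 = 0.036 kg m⁻⁴
The largest gradient is in the 206–213 m interval — the pycnocline.

206–213 m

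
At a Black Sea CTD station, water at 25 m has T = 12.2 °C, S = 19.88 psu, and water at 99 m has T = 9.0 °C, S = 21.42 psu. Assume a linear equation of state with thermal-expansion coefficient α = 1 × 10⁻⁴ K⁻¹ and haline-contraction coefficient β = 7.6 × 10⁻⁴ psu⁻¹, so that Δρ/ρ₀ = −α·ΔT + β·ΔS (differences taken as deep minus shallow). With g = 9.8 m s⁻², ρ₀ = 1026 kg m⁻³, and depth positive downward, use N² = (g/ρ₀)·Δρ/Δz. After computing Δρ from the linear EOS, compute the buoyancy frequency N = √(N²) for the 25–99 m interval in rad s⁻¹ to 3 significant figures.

0.0140 rad s⁻¹

ΔT = -3.2 K, ΔS = +1.54 psu (deep − shallow).
Δρ/ρ₀ = −αΔT + βΔS = 3.20 × 10⁻⁴ + 1.1704 × 10⁻³ = 1.4904 × 10⁻³, so Δρ ≈ 1.529 kg m⁻³.
N² = (g/ρ₀)·Δρ/Δz = g·(Δρ/ρ₀)/Δz = 9.8 × 1.4904 × 10⁻³ / 74 = 1.9738 × 10⁻⁴ s⁻².
N = √(1.9738 × 10⁻⁴) = 0.014049 rad s⁻¹ ≈ 0.0140 rad s⁻¹.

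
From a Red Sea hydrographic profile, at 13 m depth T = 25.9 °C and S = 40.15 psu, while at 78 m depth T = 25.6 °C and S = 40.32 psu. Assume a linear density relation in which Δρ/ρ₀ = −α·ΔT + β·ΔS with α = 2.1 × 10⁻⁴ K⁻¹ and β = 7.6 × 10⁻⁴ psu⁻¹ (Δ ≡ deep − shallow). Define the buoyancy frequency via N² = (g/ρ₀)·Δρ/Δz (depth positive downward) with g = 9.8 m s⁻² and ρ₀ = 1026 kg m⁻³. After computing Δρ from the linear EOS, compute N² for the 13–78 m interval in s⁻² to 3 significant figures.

2.90 × 10⁻⁵ s⁻²

ΔT = -0.3 K, ΔS = +0.17 psu (deep − shallow).
Δρ/ρ₀ = −αΔT + βΔS = 6.30 × 10⁻⁵ + 1.292 × 10⁻⁴ = 1.922 × 10⁻⁴, so Δρ ≈ 0.1972 kg m⁻³.
N² = (g/ρ₀)·Δρ/Δz = g·(Δρ/ρ₀)/Δz = 9.8 × 1.922 × 10⁻⁴ / 65 = 2.8978 × 10⁻⁵ s⁻² ≈ 2.90 × 10⁻⁵ s⁻².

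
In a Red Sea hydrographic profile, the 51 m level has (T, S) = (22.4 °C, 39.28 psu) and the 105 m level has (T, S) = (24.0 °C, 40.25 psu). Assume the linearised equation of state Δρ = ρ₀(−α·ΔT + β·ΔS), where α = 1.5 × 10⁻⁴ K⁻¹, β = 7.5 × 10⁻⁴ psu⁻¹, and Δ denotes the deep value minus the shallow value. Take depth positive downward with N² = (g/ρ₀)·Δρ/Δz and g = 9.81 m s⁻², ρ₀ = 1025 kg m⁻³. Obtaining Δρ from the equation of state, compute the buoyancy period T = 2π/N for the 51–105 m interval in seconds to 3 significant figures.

ΔT = +1.6 K, ΔS = +0.97 psu (deep − shallow).
Δρ/ρ₀ = −αΔT + βΔS = -2.40 × 10⁻⁴ + 7.275 × 10⁻⁴ = 4.875 × 10⁻⁴, so Δρ ≈ 0.4997 kg m⁻³.
N² = (g/ρ₀)·Δρ/Δz = g·(Δρ/ρ₀)/Δz = 9.81 × 4.875 × 10⁻⁴ / 54 = 8.8563 × 10⁻⁵ s⁻².
N = √(8.8563 × 10⁻⁵) = 9.4108 × 10⁻³ rad s⁻¹ → T = 2π/N = 667.66 s ≈ 668 s.

668 s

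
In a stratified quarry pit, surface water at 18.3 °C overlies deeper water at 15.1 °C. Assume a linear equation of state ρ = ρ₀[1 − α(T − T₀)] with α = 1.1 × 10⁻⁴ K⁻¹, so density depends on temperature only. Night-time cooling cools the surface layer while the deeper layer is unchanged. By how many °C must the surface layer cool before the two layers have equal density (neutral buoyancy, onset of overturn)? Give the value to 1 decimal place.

3.2 °C

With temperature the only control, equal density requires T_surf′ = T_deep.
T_surf′ = 15.1 °C.
Cooling required: 18.3 − 15.1 = 3.2 °C.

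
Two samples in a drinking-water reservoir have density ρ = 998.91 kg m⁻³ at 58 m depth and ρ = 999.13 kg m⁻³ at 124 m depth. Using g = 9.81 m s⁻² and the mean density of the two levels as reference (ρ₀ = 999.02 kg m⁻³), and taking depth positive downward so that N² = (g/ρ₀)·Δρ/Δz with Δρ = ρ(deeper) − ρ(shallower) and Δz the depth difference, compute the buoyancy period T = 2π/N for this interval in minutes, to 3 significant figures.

Δρ = 999.13 − 998.91 = 0.22 kg m⁻³ over Δz = 124 − 58 = 66 m.
N² = (9.81/999.02) × (0.22/66) = 3.2732 × 10⁻⁵ s⁻².
N = √(3.2732 × 10⁻⁵) = 5.7212 × 10⁻³ rad s⁻¹, so T = 2π/N = 1.0982 × 10³ s = 18.303 min ≈ 18.3 min.

18.3 min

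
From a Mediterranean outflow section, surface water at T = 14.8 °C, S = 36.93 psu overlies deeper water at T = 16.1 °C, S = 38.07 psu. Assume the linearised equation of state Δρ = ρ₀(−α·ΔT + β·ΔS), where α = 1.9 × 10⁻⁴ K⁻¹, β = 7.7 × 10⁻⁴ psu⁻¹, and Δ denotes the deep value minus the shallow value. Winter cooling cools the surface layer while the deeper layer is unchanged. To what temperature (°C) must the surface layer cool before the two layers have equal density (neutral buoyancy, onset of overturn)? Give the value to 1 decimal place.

11.5 °C

Neutral buoyancy requires Δρ = 0, i.e. −α(T_deep − T_surf′) + β(S_deep − S_surf) = 0.
T_surf′ = T_deep − (β/α)·ΔS = 16.1 − (7.7 × 10⁻⁴/1.9 × 10⁻⁴)·(+1.14) = 11.480 °C.
Cooling required: 14.8 − (11.480) = 3.320 °C.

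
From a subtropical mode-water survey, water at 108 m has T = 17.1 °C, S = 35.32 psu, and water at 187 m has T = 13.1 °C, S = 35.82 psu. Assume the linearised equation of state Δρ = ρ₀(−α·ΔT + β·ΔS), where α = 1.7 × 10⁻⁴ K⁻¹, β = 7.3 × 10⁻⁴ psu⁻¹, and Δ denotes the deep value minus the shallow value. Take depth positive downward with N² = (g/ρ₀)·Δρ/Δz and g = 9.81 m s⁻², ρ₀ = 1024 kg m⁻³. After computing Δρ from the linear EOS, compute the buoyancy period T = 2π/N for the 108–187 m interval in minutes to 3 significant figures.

9.19 min

ΔT = -4.0 K, ΔS = +0.50 psu (deep − shallow).
Δρ/ρ₀ = −αΔT + βΔS = 6.80 × 10⁻⁴ + 3.65 × 10⁻⁴ = 1.045 × 10⁻³, so Δρ ≈ 1.070 kg m⁻³.
N² = (g/ρ₀)·Δρ/Δz = g·(Δρ/ρ₀)/Δz = 9.81 × 1.045 × 10⁻³ / 79 = 1.2977 × 10⁻⁴ s⁻².
N = √(1.2977 × 10⁻⁴) = 0.011392 rad s⁻¹ → T = 2π/N = 551.54 s = 9.1923 min ≈ 9.19 min.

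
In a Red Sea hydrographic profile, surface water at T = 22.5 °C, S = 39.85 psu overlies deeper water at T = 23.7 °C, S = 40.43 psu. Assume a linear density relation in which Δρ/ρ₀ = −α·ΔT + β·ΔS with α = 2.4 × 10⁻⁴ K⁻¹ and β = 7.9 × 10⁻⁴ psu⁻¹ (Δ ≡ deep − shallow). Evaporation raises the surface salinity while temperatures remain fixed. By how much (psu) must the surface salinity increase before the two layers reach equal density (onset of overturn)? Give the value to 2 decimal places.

0.22 psu

Neutral buoyancy requires −α(T_deep − T_surf) + β(S_deep − S_surf′) = 0.
S_surf′ = S_deep − (α/β)·ΔT = 40.43 − (2.4 × 10⁻⁴/7.9 × 10⁻⁴)·(+1.2) = 40.0654 psu.
Increase required: 40.0654 − 39.85 = 0.2154 psu.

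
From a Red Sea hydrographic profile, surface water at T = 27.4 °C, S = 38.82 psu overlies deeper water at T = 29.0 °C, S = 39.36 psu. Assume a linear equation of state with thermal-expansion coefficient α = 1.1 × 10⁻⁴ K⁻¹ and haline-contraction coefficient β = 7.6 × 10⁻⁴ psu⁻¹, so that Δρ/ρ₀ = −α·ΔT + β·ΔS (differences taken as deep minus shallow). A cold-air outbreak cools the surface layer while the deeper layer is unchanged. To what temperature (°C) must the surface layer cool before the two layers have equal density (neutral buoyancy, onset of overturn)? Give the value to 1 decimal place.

Neutral buoyancy requires Δρ = 0, i.e. −α(T_deep − T_surf′) + β(S_deep − S_surf) = 0.
T_surf′ = T_deep − (β/α)·ΔS = 29.0 − (7.6 × 10⁻⁴/1.1 × 10⁻⁴)·(+0.54) = 25.269 °C.
Cooling required: 27.4 − (25.269) = 2.131 °C.

25.3 °C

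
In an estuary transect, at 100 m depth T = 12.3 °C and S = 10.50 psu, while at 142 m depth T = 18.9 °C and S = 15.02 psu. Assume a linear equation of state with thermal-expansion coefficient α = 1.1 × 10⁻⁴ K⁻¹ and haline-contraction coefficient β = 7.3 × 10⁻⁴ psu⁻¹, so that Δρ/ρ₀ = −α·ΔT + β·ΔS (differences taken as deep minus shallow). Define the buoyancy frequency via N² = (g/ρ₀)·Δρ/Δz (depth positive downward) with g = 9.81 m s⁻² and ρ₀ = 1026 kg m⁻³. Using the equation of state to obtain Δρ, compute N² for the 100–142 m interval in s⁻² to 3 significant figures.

6.01 × 10⁻⁴ s⁻²

ΔT = +6.6 K, ΔS = +4.52 psu (deep − shallow).
Δρ/ρ₀ = −αΔT + βΔS = -7.26 × 10⁻⁴ + 3.2996 × 10⁻³ = 2.5736 × 10⁻³, so Δρ ≈ 2.641 kg m⁻³.
N² = (g/ρ₀)·Δρ/Δz = g·(Δρ/ρ₀)/Δz = 9.81 × 2.5736 × 10⁻³ / 42 = 6.0112 × 10⁻⁴ s⁻² ≈ 6.01 × 10⁻⁴ s⁻².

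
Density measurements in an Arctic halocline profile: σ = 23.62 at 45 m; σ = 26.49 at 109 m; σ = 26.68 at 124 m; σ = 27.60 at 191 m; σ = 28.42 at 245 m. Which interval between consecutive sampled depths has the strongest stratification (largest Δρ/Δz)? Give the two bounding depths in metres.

Compute the density gradient over each adjacent pair:
  45–109 m: Δρ/Δz = 2.87/64 = 0.045 kg m⁻⁴
  109–124 m: Δρ/Δz = 0.19/15 = 0.013 kg m⁻⁴
  124–191 m: Δρ/Δz = 0.92/67 = 0.014 kg m⁻⁴
  191–245 m: Δρ/Δz = 0.82/54 = 0.015 kg m⁻⁴
The largest gradient is in the 45–109 m interval — the pycnocline.

45–109 m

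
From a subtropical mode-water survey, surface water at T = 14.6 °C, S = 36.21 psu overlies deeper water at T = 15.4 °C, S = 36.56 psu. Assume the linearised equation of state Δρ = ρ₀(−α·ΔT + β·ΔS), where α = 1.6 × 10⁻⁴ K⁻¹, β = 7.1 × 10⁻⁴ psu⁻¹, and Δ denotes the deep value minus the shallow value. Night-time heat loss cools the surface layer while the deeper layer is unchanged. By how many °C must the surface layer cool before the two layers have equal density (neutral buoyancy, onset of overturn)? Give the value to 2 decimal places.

0.75 °C

Neutral buoyancy requires Δρ = 0, i.e. −α(T_deep − T_surf′) + β(S_deep − S_surf) = 0.
T_surf′ = T_deep − (β/α)·ΔS = 15.4 − (7.1 × 10⁻⁴/1.6 × 10⁻⁴)·(+0.35) = 13.8469 °C.
Cooling required: 14.6 − (13.8469) = 0.7531 °C.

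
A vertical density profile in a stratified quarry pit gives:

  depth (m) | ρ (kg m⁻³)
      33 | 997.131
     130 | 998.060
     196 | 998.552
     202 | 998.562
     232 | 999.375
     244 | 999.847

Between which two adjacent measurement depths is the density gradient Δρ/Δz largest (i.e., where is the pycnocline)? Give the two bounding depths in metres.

232–244 m

Compute the density gradient over each adjacent pair:
  33–130 m: Δρ/Δz = 0.929/97 = 9.6 × 10⁻³ kg m⁻⁴
  130–196 m: Δρ/Δz = 0.492/66 = 7.5 × 10⁻³ kg m⁻⁴
  196–202 m: Δρ/Δz = 0.010/6 = 1.7 × 10⁻³ kg m⁻⁴
  202–232 m: Δρ/Δz = 0.813/30 = 0.027 kg m⁻⁴
  232–244 m: Δρ/Δz = 0.472/12 = 0.039 kg m⁻⁴
The largest gradient is in the 232–244 m interval — the pycnocline.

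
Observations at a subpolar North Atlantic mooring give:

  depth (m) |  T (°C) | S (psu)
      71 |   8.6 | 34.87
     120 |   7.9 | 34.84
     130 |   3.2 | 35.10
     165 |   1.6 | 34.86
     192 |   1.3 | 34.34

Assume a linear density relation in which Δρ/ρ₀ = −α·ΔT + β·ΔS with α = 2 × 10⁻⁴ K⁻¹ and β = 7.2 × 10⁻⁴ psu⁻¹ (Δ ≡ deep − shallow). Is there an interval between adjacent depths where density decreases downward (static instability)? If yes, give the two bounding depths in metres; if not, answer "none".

Evaluate Δρ/ρ₀ = −αΔT + βΔS across each adjacent pair:
  71–120 m: −αΔT+βΔS = −(2 × 10⁻⁴)(-0.7)+(7.2 × 10⁻⁴)(-0.03) = 1.2 × 10⁻⁴ → stable
  120–130 m: −αΔT+βΔS = −(2 × 10⁻⁴)(-4.7)+(7.2 × 10⁻⁴)(+0.26) = 1.1 × 10⁻³ → stable
  130–165 m: −αΔT+βΔS = −(2 × 10⁻⁴)(-1.6)+(7.2 × 10⁻⁴)(-0.24) = 1.5 × 10⁻⁴ → stable
  165–192 m: −αΔT+βΔS = −(2 × 10⁻⁴)(-0.3)+(7.2 × 10⁻⁴)(-0.52) = -3.1 × 10⁻⁴ → UNSTABLE
The 165–192 m interval has Δρ < 0: lighter water underlies denser water.

165–192 m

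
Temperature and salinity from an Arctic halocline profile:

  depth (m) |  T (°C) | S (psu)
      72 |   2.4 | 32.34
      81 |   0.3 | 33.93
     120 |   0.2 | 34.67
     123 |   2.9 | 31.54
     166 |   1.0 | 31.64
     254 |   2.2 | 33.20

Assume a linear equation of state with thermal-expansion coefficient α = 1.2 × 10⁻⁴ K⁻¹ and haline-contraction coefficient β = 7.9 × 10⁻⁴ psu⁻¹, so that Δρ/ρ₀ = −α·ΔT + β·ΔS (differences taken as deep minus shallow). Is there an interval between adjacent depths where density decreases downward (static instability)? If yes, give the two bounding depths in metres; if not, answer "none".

Evaluate Δρ/ρ₀ = −αΔT + βΔS across each adjacent pair:
  72–81 m: −αΔT+βΔS = −(1.2 × 10⁻⁴)(-2.1)+(7.9 × 10⁻⁴)(+1.59) = 1.5 × 10⁻³ → stable
  81–120 m: −αΔT+βΔS = −(1.2 × 10⁻⁴)(-0.1)+(7.9 × 10⁻⁴)(+0.74) = 6.0 × 10⁻⁴ → stable
  120–123 m: −αΔT+βΔS = −(1.2 × 10⁻⁴)(+2.7)+(7.9 × 10⁻⁴)(-3.13) = -2.8 × 10⁻³ → UNSTABLE
  123–166 m: −αΔT+βΔS = −(1.2 × 10⁻⁴)(-1.9)+(7.9 × 10⁻⁴)(+0.10) = 3.1 × 10⁻⁴ → stable
  166–254 m: −αΔT+βΔS = −(1.2 × 10⁻⁴)(+1.2)+(7.9 × 10⁻⁴)(+1.56) = 1.1 × 10⁻³ → stable
The 120–123 m interval has Δρ < 0: lighter water underlies denser water.

120–123 m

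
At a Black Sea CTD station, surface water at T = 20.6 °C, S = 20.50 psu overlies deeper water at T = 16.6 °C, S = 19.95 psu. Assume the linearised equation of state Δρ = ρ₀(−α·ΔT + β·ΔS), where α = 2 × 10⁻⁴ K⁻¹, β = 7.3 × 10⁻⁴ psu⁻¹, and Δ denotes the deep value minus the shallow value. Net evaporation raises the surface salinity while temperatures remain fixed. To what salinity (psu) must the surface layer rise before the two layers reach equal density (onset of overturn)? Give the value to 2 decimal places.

Neutral buoyancy requires −α(T_deep − T_surf) + β(S_deep − S_surf′) = 0.
S_surf′ = S_deep − (α/β)·ΔT = 19.95 − (2 × 10⁻⁴/7.3 × 10⁻⁴)·(-4.0) = 21.0459 psu.
Increase required: 21.0459 − 20.50 = 0.5459 psu.

21.05 psu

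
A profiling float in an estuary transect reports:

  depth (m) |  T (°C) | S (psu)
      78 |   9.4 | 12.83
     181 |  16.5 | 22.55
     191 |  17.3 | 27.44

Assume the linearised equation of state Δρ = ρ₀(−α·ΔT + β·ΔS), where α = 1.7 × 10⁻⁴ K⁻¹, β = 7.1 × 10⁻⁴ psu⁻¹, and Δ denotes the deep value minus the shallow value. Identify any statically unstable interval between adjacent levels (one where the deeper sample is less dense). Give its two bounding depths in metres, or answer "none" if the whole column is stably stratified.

none

Evaluate Δρ/ρ₀ = −αΔT + βΔS across each adjacent pair:
  78–181 m: −αΔT+βΔS = −(1.7 × 10⁻⁴)(+7.1)+(7.1 × 10⁻⁴)(+9.72) = 5.7 × 10⁻³ → stable
  181–191 m: −αΔT+βΔS = −(1.7 × 10⁻⁴)(+0.8)+(7.1 × 10⁻⁴)(+4.89) = 3.3 × 10⁻³ → stable
Every interval has Δρ > 0: the column is stably stratified throughout.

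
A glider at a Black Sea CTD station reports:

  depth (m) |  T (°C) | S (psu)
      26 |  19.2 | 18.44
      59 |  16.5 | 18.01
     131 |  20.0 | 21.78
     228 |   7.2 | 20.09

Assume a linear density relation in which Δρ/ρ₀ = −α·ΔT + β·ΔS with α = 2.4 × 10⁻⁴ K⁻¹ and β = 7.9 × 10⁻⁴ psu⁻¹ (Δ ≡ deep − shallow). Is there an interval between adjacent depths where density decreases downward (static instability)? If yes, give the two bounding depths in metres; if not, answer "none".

none

Evaluate Δρ/ρ₀ = −αΔT + βΔS across each adjacent pair:
  26–59 m: −αΔT+βΔS = −(2.4 × 10⁻⁴)(-2.7)+(7.9 × 10⁻⁴)(-0.43) = 3.1 × 10⁻⁴ → stable
  59–131 m: −αΔT+βΔS = −(2.4 × 10⁻⁴)(+3.5)+(7.9 × 10⁻⁴)(+3.77) = 2.1 × 10⁻³ → stable
  131–228 m: −αΔT+βΔS = −(2.4 × 10⁻⁴)(-12.8)+(7.9 × 10⁻⁴)(-1.69) = 1.7 × 10⁻³ → stable
Every interval has Δρ > 0: the column is stably stratified throughout.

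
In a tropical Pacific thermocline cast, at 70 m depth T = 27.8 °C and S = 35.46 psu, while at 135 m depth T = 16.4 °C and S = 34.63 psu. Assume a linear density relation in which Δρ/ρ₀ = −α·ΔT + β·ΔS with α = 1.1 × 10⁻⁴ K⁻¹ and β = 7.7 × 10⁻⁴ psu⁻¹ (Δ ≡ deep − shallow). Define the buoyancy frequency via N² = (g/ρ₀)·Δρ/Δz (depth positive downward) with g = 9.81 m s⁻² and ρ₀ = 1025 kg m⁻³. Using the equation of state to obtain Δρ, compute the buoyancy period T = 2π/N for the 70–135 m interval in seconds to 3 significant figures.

652 s

ΔT = -11.4 K, ΔS = -0.83 psu (deep − shallow).
Δρ/ρ₀ = −αΔT + βΔS = 1.254 × 10⁻³ − 6.391 × 10⁻⁴ = 6.149 × 10⁻⁴, so Δρ ≈ 0.6303 kg m⁻³.
N² = (g/ρ₀)·Δρ/Δz = g·(Δρ/ρ₀)/Δz = 9.81 × 6.149 × 10⁻⁴ / 65 = 9.2803 × 10⁻⁵ s⁻².
N = √(9.2803 × 10⁻⁵) = 9.6334 × 10⁻³ rad s⁻¹ → T = 2π/N = 652.23 s ≈ 652 s.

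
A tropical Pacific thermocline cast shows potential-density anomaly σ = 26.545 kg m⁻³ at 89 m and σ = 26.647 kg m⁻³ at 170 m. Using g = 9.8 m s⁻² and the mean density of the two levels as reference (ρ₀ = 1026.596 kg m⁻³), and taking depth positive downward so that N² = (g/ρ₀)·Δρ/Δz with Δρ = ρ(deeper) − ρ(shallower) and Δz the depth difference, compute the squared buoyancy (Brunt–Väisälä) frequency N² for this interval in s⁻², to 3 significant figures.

Δρ = 1026.647 − 1026.545 = 0.102 kg m⁻³ over Δz = 170 − 89 = 81 m.
N² = (9.8/1026.596) × (0.102/81) = 1.2021 × 10⁻⁵ s⁻² ≈ 1.20 × 10⁻⁵ s⁻².
Since Δρ > 0 the layer is stably stratified.

1.20 × 10⁻⁵ s⁻²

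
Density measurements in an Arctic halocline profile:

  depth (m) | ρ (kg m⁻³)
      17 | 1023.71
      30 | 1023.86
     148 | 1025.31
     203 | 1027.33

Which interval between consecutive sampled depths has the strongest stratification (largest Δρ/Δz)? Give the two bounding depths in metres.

148–203 m

Compute the density gradient over each adjacent pair:
  17–30 m: Δρ/Δz = 0.15/13 = 0.012 kg m⁻⁴
  30–148 m: Δρ/Δz = 1.45/118 = 0.012 kg m⁻⁴
  148–203 m: Δρ/Δz = 2.02/55 = 0.037 kg m⁻⁴
The largest gradient is in the 148–203 m interval — the pycnocline.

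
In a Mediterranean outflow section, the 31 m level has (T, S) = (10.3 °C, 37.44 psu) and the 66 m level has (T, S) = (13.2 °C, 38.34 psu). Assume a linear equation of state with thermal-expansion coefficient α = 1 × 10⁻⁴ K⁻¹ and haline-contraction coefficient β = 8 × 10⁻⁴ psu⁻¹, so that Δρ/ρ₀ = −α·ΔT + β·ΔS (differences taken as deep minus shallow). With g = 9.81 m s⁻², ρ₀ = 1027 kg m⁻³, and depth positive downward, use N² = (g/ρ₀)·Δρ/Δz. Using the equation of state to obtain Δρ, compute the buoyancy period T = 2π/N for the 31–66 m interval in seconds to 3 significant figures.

572 s

ΔT = +2.9 K, ΔS = +0.90 psu (deep − shallow).
Δρ/ρ₀ = −αΔT + βΔS = -2.90 × 10⁻⁴ + 7.20 × 10⁻⁴ = 4.30 × 10⁻⁴, so Δρ ≈ 0.4416 kg m⁻³.
N² = (g/ρ₀)·Δρ/Δz = g·(Δρ/ρ₀)/Δz = 9.81 × 4.30 × 10⁻⁴ / 35 = 1.2052 × 10⁻⁴ s⁻².
N = √(1.2052 × 10⁻⁴) = 0.010978 rad s⁻¹ → T = 2π/N = 572.34 s ≈ 572 s.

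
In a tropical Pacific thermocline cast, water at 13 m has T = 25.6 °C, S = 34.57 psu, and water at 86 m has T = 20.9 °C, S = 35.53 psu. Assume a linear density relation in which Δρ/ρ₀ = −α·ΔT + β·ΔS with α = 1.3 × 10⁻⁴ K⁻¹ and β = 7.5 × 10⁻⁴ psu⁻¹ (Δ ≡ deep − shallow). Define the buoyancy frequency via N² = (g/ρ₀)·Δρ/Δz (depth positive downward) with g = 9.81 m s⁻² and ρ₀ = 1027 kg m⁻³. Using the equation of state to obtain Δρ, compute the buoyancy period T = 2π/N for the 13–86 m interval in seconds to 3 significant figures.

470 s

ΔT = -4.7 K, ΔS = +0.96 psu (deep − shallow).
Δρ/ρ₀ = −αΔT + βΔS = 6.11 × 10⁻⁴ + 7.20 × 10⁻⁴ = 1.331 × 10⁻³, so Δρ ≈ 1.367 kg m⁻³.
N² = (g/ρ₀)·Δρ/Δz = g·(Δρ/ρ₀)/Δz = 9.81 × 1.331 × 10⁻³ / 73 = 1.7886 × 10⁻⁴ s⁻².
N = √(1.7886 × 10⁻⁴) = 0.013374 rad s⁻¹ → T = 2π/N = 469.81 s ≈ 470 s.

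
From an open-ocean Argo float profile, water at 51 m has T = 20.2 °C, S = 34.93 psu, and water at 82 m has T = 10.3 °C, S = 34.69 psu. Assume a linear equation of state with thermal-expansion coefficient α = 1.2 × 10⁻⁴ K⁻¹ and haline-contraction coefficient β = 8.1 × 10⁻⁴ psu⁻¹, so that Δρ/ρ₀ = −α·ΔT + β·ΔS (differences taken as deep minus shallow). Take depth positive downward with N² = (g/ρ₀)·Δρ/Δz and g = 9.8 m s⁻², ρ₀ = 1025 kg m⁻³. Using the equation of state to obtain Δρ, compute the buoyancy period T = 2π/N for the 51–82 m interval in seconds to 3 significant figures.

355 s

ΔT = -9.9 K, ΔS = -0.24 psu (deep − shallow).
Δρ/ρ₀ = −αΔT + βΔS = 1.188 × 10⁻³ − 1.944 × 10⁻⁴ = 9.936 × 10⁻⁴, so Δρ ≈ 1.018 kg m⁻³.
N² = (g/ρ₀)·Δρ/Δz = g·(Δρ/ρ₀)/Δz = 9.8 × 9.936 × 10⁻⁴ / 31 = 3.1411 × 10⁻⁴ s⁻².
N = √(3.1411 × 10⁻⁴) = 0.017723 rad s⁻¹ → T = 2π/N = 354.52 s ≈ 355 s.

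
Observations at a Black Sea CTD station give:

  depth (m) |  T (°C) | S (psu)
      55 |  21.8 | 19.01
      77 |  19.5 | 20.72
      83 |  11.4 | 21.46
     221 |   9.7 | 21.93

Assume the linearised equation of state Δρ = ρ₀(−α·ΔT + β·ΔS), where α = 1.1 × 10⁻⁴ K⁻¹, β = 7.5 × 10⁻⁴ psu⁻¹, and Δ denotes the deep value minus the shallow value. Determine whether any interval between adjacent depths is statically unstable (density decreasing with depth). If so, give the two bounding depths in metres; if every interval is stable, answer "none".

Evaluate Δρ/ρ₀ = −αΔT + βΔS across each adjacent pair:
  55–77 m: −αΔT+βΔS = −(1.1 × 10⁻⁴)(-2.3)+(7.5 × 10⁻⁴)(+1.71) = 1.5 × 10⁻³ → stable
  77–83 m: −αΔT+βΔS = −(1.1 × 10⁻⁴)(-8.1)+(7.5 × 10⁻⁴)(+0.74) = 1.4 × 10⁻³ → stable
  83–221 m: −αΔT+βΔS = −(1.1 × 10⁻⁴)(-1.7)+(7.5 × 10⁻⁴)(+0.47) = 5.4 × 10⁻⁴ → stable
Every interval has Δρ > 0: the column is stably stratified throughout.

none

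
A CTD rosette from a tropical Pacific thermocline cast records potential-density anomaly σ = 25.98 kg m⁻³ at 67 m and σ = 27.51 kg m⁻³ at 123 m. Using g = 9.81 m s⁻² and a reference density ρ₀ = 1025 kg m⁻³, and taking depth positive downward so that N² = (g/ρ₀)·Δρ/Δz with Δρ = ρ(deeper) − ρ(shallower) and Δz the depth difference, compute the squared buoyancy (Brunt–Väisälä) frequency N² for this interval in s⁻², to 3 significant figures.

2.61 × 10⁻⁴ s⁻²

Δρ = 1027.51 − 1025.98 = 1.53 kg m⁻³ over Δz = 123 − 67 = 56 m.
N² = (9.81/1025) × (1.53/56) = 2.6149 × 10⁻⁴ s⁻² ≈ 2.61 × 10⁻⁴ s⁻².
N² > 0, so the interval is statically stable.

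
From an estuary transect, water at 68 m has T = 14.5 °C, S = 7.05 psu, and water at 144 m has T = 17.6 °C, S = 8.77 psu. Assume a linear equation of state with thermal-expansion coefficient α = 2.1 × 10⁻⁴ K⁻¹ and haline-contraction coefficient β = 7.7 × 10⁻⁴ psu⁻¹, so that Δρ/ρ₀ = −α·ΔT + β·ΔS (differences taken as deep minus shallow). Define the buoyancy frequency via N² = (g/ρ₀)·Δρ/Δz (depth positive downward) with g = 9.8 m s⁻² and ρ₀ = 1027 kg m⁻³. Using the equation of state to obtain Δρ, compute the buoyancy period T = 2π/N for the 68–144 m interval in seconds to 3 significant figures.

ΔT = +3.1 K, ΔS = +1.72 psu (deep − shallow).
Δρ/ρ₀ = −αΔT + βΔS = -6.51 × 10⁻⁴ + 1.3244 × 10⁻³ = 6.734 × 10⁻⁴, so Δρ ≈ 0.6916 kg m⁻³.
N² = (g/ρ₀)·Δρ/Δz = g·(Δρ/ρ₀)/Δz = 9.8 × 6.734 × 10⁻⁴ / 76 = 8.6833 × 10⁻⁵ s⁻².
N = √(8.6833 × 10⁻⁵) = 9.3184 × 10⁻³ rad s⁻¹ → T = 2π/N = 674.28 s ≈ 674 s.

674 s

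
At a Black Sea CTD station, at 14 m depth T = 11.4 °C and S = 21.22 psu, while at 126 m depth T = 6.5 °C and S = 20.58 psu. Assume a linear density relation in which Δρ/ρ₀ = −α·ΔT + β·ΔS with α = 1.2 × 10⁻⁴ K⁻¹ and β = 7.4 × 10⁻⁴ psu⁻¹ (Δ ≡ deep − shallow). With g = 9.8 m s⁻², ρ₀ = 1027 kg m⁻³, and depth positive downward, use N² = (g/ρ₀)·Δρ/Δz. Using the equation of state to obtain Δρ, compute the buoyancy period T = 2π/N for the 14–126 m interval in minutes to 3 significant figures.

ΔT = -4.9 K, ΔS = -0.64 psu (deep − shallow).
Δρ/ρ₀ = −αΔT + βΔS = 5.88 × 10⁻⁴ − 4.736 × 10⁻⁴ = 1.144 × 10⁻⁴, so Δρ ≈ 0.1175 kg m⁻³.
N² = (g/ρ₀)·Δρ/Δz = g·(Δρ/ρ₀)/Δz = 9.8 × 1.144 × 10⁻⁴ / 112 = 1.0010 × 10⁻⁵ s⁻².
N = √(1.0010 × 10⁻⁵) = 3.1639 × 10⁻³ rad s⁻¹ → T = 2π/N = 1.9859 × 10³ s = 33.098 min ≈ 33.1 min.

33.1 min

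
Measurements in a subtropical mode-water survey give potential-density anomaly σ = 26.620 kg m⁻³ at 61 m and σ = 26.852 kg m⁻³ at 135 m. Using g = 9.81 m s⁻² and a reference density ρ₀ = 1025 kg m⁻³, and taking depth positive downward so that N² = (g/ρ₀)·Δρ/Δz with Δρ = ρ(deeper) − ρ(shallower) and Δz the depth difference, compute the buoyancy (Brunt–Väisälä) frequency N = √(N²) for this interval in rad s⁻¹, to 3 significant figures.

5.48 × 10⁻³ rad s⁻¹

Δρ = 1026.852 − 1026.620 = 0.232 kg m⁻³ over Δz = 135 − 61 = 74 m.
N² = (9.81/1025) × (0.232/74) = 3.0006 × 10⁻⁵ s⁻².
N = √(3.0006 × 10⁻⁵) = 5.4778 × 10⁻³ rad s⁻¹ ≈ 5.48 × 10⁻³ rad s⁻¹.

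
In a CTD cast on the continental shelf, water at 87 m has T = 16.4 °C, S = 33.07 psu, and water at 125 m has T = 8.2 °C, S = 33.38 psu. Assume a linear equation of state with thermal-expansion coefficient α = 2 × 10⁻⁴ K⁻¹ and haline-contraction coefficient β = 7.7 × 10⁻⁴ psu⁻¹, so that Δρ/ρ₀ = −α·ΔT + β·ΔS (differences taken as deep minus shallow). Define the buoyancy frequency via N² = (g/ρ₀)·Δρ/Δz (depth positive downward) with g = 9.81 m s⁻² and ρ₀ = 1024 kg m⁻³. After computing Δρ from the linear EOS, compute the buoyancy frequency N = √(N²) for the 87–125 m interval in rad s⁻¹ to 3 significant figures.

ΔT = -8.2 K, ΔS = +0.31 psu (deep − shallow).
Δρ/ρ₀ = −αΔT + βΔS = 1.64 × 10⁻³ + 2.387 × 10⁻⁴ = 1.8787 × 10⁻³, so Δρ ≈ 1.924 kg m⁻³.
N² = (g/ρ₀)·Δρ/Δz = g·(Δρ/ρ₀)/Δz = 9.81 × 1.8787 × 10⁻³ / 38 = 4.8500 × 10⁻⁴ s⁻².
N = √(4.8500 × 10⁻⁴) = 0.022023 rad s⁻¹ ≈ 0.0220 rad s⁻¹.

0.0220 rad s⁻¹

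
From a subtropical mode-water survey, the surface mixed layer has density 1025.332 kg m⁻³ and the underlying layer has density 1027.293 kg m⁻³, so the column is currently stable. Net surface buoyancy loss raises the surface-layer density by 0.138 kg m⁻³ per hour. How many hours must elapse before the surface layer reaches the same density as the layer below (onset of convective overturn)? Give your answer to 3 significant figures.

14.2 hours

Density deficit of the surface layer: 1027.293 − 1025.332 = 1.961 kg m⁻³.
Required change = 1.961 / 0.138 = 14.2 hours.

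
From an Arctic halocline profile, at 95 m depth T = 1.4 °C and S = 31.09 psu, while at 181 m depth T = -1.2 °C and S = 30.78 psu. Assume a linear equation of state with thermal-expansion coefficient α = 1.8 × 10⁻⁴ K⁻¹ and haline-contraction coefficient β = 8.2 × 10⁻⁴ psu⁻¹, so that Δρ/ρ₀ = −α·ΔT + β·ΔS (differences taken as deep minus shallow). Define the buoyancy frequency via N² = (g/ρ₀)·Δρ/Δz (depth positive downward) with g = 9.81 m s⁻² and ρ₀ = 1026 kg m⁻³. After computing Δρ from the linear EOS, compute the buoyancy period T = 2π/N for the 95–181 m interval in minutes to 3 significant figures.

21.2 min

ΔT = -2.6 K, ΔS = -0.31 psu (deep − shallow).
Δρ/ρ₀ = −αΔT + βΔS = 4.68 × 10⁻⁴ − 2.542 × 10⁻⁴ = 2.138 × 10⁻⁴, so Δρ ≈ 0.2194 kg m⁻³.
N² = (g/ρ₀)·Δρ/Δz = g·(Δρ/ρ₀)/Δz = 9.81 × 2.138 × 10⁻⁴ / 86 = 2.4388 × 10⁻⁵ s⁻².
N = √(2.4388 × 10⁻⁵) = 4.9384 × 10⁻³ rad s⁻¹ → T = 2π/N = 1.2723 × 10³ s = 21.205 min ≈ 21.2 min.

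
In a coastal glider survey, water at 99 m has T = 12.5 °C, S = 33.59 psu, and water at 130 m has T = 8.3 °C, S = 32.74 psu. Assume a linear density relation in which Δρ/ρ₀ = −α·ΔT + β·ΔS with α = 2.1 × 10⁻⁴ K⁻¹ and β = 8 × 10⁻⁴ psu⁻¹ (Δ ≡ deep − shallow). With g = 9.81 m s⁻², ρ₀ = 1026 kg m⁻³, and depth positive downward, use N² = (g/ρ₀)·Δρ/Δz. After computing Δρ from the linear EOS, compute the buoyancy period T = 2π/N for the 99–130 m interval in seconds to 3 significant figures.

786 s

ΔT = -4.2 K, ΔS = -0.85 psu (deep − shallow).
Δρ/ρ₀ = −αΔT + βΔS = 8.82 × 10⁻⁴ − 6.80 × 10⁻⁴ = 2.02 × 10⁻⁴, so Δρ ≈ 0.2073 kg m⁻³.
N² = (g/ρ₀)·Δρ/Δz = g·(Δρ/ρ₀)/Δz = 9.81 × 2.02 × 10⁻⁴ / 31 = 6.3923 × 10⁻⁵ s⁻².
N = √(6.3923 × 10⁻⁵) = 7.9952 × 10⁻³ rad s⁻¹ → T = 2π/N = 785.87 s ≈ 786 s.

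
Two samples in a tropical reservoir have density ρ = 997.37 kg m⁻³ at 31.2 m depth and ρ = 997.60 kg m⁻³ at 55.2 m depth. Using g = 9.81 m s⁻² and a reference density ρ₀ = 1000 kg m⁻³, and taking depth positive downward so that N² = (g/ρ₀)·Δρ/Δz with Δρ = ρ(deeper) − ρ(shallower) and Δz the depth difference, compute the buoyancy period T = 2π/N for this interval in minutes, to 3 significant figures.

Δρ = 997.60 − 997.37 = 0.23 kg m⁻³ over Δz = 55.2 − 31.2 = 24 m.
N² = (9.81/1000) × (0.23/24) = 9.4013 × 10⁻⁵ s⁻².
N = √(9.4013 × 10⁻⁵) = 9.6960 × 10⁻³ rad s⁻¹, so T = 2π/N = 648.02 s = 10.800 min ≈ 10.8 min.

10.8 min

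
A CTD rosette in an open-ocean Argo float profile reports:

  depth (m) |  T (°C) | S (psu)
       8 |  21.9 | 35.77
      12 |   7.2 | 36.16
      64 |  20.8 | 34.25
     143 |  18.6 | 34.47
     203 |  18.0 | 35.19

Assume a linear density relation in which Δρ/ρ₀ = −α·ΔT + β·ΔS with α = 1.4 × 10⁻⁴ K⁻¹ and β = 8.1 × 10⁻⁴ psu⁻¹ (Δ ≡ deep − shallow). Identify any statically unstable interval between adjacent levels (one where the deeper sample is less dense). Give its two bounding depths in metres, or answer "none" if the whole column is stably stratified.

Evaluate Δρ/ρ₀ = −αΔT + βΔS across each adjacent pair:
  8–12 m: −αΔT+βΔS = −(1.4 × 10⁻⁴)(-14.7)+(8.1 × 10⁻⁴)(+0.39) = 2.4 × 10⁻³ → stable
  12–64 m: −αΔT+βΔS = −(1.4 × 10⁻⁴)(+13.6)+(8.1 × 10⁻⁴)(-1.91) = -3.5 × 10⁻³ → UNSTABLE
  64–143 m: −αΔT+βΔS = −(1.4 × 10⁻⁴)(-2.2)+(8.1 × 10⁻⁴)(+0.22) = 4.9 × 10⁻⁴ → stable
  143–203 m: −αΔT+βΔS = −(1.4 × 10⁻⁴)(-0.6)+(8.1 × 10⁻⁴)(+0.72) = 6.7 × 10⁻⁴ → stable
The 12–64 m interval has Δρ < 0: lighter water underlies denser water.

12–64 m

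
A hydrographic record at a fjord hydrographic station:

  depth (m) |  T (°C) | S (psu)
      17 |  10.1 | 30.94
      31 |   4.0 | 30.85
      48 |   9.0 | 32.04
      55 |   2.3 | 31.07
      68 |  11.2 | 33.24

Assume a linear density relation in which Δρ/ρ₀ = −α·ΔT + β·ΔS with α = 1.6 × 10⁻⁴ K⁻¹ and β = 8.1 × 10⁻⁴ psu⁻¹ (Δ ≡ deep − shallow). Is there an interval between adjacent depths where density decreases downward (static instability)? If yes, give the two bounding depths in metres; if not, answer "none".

Evaluate Δρ/ρ₀ = −αΔT + βΔS across each adjacent pair:
  17–31 m: −αΔT+βΔS = −(1.6 × 10⁻⁴)(-6.1)+(8.1 × 10⁻⁴)(-0.09) = 9.0 × 10⁻⁴ → stable
  31–48 m: −αΔT+βΔS = −(1.6 × 10⁻⁴)(+5.0)+(8.1 × 10⁻⁴)(+1.19) = 1.6 × 10⁻⁴ → stable
  48–55 m: −αΔT+βΔS = −(1.6 × 10⁻⁴)(-6.7)+(8.1 × 10⁻⁴)(-0.97) = 2.9 × 10⁻⁴ → stable
  55–68 m: −αΔT+βΔS = −(1.6 × 10⁻⁴)(+8.9)+(8.1 × 10⁻⁴)(+2.17) = 3.3 × 10⁻⁴ → stable
Every interval has Δρ > 0: the column is stably stratified throughout.

none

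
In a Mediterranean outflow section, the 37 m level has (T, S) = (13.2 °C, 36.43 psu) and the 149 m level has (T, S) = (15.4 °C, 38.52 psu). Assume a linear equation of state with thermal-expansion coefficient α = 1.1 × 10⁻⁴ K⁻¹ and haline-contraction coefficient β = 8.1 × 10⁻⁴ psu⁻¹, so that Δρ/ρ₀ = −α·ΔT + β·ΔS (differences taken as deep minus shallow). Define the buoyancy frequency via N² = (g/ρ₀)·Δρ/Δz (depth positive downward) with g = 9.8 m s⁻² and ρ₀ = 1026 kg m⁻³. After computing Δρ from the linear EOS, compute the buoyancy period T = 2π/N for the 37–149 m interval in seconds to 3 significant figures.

558 s

ΔT = +2.2 K, ΔS = +2.09 psu (deep − shallow).
Δρ/ρ₀ = −αΔT + βΔS = -2.42 × 10⁻⁴ + 1.6929 × 10⁻³ = 1.4509 × 10⁻³, so Δρ ≈ 1.489 kg m⁻³.
N² = (g/ρ₀)·Δρ/Δz = g·(Δρ/ρ₀)/Δz = 9.8 × 1.4509 × 10⁻³ / 112 = 1.2695 × 10⁻⁴ s⁻².
N = √(1.2695 × 10⁻⁴) = 0.011267 rad s⁻¹ → T = 2π/N = 557.66 s ≈ 558 s.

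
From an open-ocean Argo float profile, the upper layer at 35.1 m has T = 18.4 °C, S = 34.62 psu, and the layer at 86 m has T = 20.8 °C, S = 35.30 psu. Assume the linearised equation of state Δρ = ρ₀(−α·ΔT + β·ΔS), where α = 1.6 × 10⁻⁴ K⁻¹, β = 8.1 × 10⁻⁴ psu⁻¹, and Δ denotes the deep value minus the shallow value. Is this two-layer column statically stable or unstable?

ΔT = 20.8 − 18.4 = +2.4 K and ΔS = 35.30 − 34.62 = +0.68 psu (deep − shallow).
−αΔT = -3.84 × 10⁻⁴; βΔS = 5.508 × 10⁻⁴; sum Δρ/ρ₀ = 1.668 × 10⁻⁴.
Δρ/ρ₀ > 0, so Δρ > 0: deeper water is denser → statically stable.

stable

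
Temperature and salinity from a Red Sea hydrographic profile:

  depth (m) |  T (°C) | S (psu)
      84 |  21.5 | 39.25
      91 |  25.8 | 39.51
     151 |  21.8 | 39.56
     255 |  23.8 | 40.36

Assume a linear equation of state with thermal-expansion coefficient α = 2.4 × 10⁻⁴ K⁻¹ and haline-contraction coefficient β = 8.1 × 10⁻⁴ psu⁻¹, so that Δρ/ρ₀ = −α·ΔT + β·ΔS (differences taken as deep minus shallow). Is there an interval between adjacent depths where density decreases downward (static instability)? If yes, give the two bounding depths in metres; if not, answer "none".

Evaluate Δρ/ρ₀ = −αΔT + βΔS across each adjacent pair:
  84–91 m: −αΔT+βΔS = −(2.4 × 10⁻⁴)(+4.3)+(8.1 × 10⁻⁴)(+0.26) = -8.2 × 10⁻⁴ → UNSTABLE
  91–151 m: −αΔT+βΔS = −(2.4 × 10⁻⁴)(-4.0)+(8.1 × 10⁻⁴)(+0.05) = 1.0 × 10⁻³ → stable
  151–255 m: −αΔT+βΔS = −(2.4 × 10⁻⁴)(+2.0)+(8.1 × 10⁻⁴)(+0.80) = 1.7 × 10⁻⁴ → stable
The 84–91 m interval has Δρ < 0: lighter water underlies denser water.

84–91 m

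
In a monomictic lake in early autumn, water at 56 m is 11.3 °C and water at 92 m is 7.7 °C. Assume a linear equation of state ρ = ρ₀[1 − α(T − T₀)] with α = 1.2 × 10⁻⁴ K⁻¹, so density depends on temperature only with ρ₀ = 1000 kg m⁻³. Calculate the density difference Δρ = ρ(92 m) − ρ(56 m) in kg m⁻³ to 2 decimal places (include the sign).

ΔT = -3.6 K, Δρ/ρ₀ = −αΔT = 4.32 × 10⁻⁴.
Δρ = 1000 × (4.32 × 10⁻⁴) = +0.43 kg m⁻³.
Positive Δρ: denser below, stable.

+0.43 kg m⁻³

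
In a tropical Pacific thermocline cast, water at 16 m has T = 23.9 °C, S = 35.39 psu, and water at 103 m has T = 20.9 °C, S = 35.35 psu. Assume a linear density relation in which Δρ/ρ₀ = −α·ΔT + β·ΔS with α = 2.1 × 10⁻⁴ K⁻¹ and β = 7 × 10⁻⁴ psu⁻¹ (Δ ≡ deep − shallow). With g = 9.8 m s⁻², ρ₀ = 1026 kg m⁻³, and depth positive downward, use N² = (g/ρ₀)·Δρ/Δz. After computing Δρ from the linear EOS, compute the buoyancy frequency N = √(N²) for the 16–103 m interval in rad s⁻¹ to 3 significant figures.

8.23 × 10⁻³ rad s⁻¹

ΔT = -3.0 K, ΔS = -0.04 psu (deep − shallow).
Δρ/ρ₀ = −αΔT + βΔS = 6.30 × 10⁻⁴ − 2.80 × 10⁻⁵ = 6.02 × 10⁻⁴, so Δρ ≈ 0.6177 kg m⁻³.
N² = (g/ρ₀)·Δρ/Δz = g·(Δρ/ρ₀)/Δz = 9.8 × 6.02 × 10⁻⁴ / 87 = 6.7811 × 10⁻⁵ s⁻².
N = √(6.7811 × 10⁻⁵) = 8.2347 × 10⁻³ rad s⁻¹ ≈ 8.23 × 10⁻³ rad s⁻¹.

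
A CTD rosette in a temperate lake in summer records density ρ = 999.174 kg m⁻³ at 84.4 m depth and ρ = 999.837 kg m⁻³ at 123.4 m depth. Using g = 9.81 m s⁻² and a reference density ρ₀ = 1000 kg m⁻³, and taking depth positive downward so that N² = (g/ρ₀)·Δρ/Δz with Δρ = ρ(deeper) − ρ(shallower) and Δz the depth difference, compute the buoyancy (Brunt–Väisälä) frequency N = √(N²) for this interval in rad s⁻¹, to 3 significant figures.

Δρ = 999.837 − 999.174 = 0.663 kg m⁻³ over Δz = 123.4 − 84.4 = 39 m.
N² = (9.81/1000) × (0.663/39) = 1.6677 × 10⁻⁴ s⁻².
N = √(1.6677 × 10⁻⁴) = 0.012914 rad s⁻¹ ≈ 0.0129 rad s⁻¹.

0.0129 rad s⁻¹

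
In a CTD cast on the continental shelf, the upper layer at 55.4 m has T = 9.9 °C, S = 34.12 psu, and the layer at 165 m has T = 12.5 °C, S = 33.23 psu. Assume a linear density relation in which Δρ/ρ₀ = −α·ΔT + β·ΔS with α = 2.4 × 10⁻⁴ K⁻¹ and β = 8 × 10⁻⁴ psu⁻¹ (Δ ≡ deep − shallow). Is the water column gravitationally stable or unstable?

ΔT = 12.5 − 9.9 = +2.6 K and ΔS = 33.23 − 34.12 = -0.89 psu (deep − shallow).
−αΔT = -6.24 × 10⁻⁴; βΔS = -7.12 × 10⁻⁴; sum Δρ/ρ₀ = -1.336 × 10⁻³.
Δρ/ρ₀ < 0, so Δρ < 0: deeper water is lighter → statically unstable; the column would overturn.

unstable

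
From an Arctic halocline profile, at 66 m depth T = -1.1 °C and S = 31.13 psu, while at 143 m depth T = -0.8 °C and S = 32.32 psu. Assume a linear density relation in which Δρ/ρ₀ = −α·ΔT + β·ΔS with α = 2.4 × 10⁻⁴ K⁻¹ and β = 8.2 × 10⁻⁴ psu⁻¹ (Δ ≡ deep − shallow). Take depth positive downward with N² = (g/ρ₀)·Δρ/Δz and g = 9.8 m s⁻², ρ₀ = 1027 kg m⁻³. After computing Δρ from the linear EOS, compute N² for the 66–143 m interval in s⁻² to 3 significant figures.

1.15 × 10⁻⁴ s⁻²

ΔT = +0.3 K, ΔS = +1.19 psu (deep − shallow).
Δρ/ρ₀ = −αΔT + βΔS = -7.20 × 10⁻⁵ + 9.758 × 10⁻⁴ = 9.038 × 10⁻⁴, so Δρ ≈ 0.9282 kg m⁻³.
N² = (g/ρ₀)·Δρ/Δz = g·(Δρ/ρ₀)/Δz = 9.8 × 9.038 × 10⁻⁴ / 77 = 1.1503 × 10⁻⁴ s⁻² ≈ 1.15 × 10⁻⁴ s⁻².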